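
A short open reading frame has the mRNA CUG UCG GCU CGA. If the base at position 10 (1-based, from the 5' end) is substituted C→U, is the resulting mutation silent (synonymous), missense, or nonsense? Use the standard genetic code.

nonsense

Position 10 falls in codon 4: CGA → Arg.
After the substitution the codon is UGA → Stop.
The new codon is a stop codon, so this is a nonsense mutation.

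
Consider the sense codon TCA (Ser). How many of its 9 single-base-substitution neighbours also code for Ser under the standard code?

Position 1: none → 0 synonymous.
Position 2: none → 0 synonymous.
Position 3: TCT, TCC, TCG → 3 synonymous.
Total: 0 + 0 + 3 = 3.

3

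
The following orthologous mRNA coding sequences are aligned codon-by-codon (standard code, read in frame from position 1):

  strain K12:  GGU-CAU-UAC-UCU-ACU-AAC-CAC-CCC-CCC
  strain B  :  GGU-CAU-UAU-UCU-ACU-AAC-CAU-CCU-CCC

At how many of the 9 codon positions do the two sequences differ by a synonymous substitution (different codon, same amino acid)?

Codon 1: GGU Gly / GGU Gly — identical.
Codon 2: CAU His / CAU His — identical.
Codon 3: UAC Tyr / UAU Tyr — synonymous.
Codon 4: UCU Ser / UCU Ser — identical.
Codon 5: ACU Thr / ACU Thr — identical.
Codon 6: AAC Asn / AAC Asn — identical.
Codon 7: CAC His / CAU His — synonymous.
Codon 8: CCC Pro / CCU Pro — synonymous.
Codon 9: CCC Pro / CCC Pro — identical.
Synonymous differences: 3.

3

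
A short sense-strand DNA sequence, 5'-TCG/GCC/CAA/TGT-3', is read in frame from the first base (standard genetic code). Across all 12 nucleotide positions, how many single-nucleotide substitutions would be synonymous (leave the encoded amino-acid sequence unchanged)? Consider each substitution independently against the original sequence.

8

Codon 1 (TCG, Ser): 3 synonymous substitutions.
Codon 2 (GCC, Ala): 3 synonymous substitutions.
Codon 3 (CAA, Gln): 1 synonymous substitution.
Codon 4 (TGT, Cys): 1 synonymous substitution.
Total: 3 + 3 + 1 + 1 = 8.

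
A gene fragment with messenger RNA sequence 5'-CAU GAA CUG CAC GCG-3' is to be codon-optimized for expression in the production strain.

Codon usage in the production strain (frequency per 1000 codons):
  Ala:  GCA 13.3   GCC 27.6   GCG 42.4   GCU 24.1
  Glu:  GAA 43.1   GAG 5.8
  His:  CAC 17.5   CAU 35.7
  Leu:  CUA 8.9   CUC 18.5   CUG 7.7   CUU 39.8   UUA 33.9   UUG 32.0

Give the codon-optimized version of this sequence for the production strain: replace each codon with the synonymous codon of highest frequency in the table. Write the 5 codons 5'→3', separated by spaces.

CAU GAA CUU CAU GCG

Codon 1 (His): best is CAU at 35.7.
Codon 2 (Glu): best is GAA at 43.1.
Codon 3 (Leu): best is CUU at 39.8.
Codon 4 (His): best is CAU at 35.7.
Codon 5 (Ala): best is GCG at 42.4.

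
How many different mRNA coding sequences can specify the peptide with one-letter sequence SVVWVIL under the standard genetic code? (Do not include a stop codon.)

Ser: 6 codons.
Val: 4 codons.
Val: 4 codons.
Trp: 1 codon.
Val: 4 codons.
Ile: 3 codons.
Leu: 6 codons.
6 × 4 × 4 × 1 × 4 × 3 × 6 = 6912.

6912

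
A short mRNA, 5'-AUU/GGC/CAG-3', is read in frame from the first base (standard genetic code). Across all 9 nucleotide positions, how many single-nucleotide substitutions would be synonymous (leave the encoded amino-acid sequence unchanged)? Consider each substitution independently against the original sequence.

Codon 1 (AUU, Ile): 2 synonymous substitutions.
Codon 2 (GGC, Gly): 3 synonymous substitutions.
Codon 3 (CAG, Gln): 1 synonymous substitution.
Total: 2 + 3 + 1 = 6.

6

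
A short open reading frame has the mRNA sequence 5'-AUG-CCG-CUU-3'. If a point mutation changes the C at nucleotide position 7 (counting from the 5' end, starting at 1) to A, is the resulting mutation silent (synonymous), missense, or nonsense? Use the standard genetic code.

missense

Position 7 falls in codon 3: CUU → Leu.
After the substitution the codon is AUU → Ile.
Leu ≠ Ile, so this is a missense mutation.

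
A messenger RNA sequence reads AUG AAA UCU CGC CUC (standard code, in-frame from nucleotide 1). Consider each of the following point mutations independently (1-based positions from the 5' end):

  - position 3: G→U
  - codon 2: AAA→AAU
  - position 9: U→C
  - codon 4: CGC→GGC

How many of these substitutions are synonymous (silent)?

Codon 1: AUG (Met) → AUU (Ile) — missense.
Codon 2: AAA (Lys) → AAU (Asn) — missense.
Codon 3: UCU (Ser) → UCC (Ser) — synonymous.
Codon 4: CGC (Arg) → GGC (Gly) — missense.
Synonymous: 1 of 4.

1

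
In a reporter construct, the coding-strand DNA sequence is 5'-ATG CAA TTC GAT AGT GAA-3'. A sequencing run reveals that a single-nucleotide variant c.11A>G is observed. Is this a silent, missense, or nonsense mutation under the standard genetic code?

missense

Position 11 falls in codon 4: GAT → Asp.
After the substitution the codon is GGT → Gly.
Asp ≠ Gly, so this is a missense mutation.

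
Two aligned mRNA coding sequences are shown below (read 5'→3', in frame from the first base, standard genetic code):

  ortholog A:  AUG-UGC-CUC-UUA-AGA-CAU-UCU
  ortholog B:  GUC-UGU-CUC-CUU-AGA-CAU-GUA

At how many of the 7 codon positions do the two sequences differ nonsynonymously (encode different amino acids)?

2

Codon 1: AUG Met / GUC Val — nonsynonymous.
Codon 2: UGC Cys / UGU Cys — synonymous.
Codon 3: CUC Leu / CUC Leu — identical.
Codon 4: UUA Leu / CUU Leu — synonymous.
Codon 5: AGA Arg / AGA Arg — identical.
Codon 6: CAU His / CAU His — identical.
Codon 7: UCU Ser / GUA Val — nonsynonymous.
Nonsynonymous differences: 2.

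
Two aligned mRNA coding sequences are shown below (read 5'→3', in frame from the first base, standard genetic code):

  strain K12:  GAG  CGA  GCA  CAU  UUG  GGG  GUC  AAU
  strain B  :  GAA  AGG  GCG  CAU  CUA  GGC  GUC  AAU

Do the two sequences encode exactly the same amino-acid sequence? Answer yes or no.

yes

Codon 1: GAG Glu / GAA Glu — synonymous.
Codon 2: CGA Arg / AGG Arg — synonymous.
Codon 3: GCA Ala / GCG Ala — synonymous.
Codon 4: CAU His / CAU His — identical.
Codon 5: UUG Leu / CUA Leu — synonymous.
Codon 6: GGG Gly / GGC Gly — synonymous.
Codon 7: GUC Val / GUC Val — identical.
Codon 8: AAU Asn / AAU Asn — identical.
Nonsynonymous differences: 0 → same protein.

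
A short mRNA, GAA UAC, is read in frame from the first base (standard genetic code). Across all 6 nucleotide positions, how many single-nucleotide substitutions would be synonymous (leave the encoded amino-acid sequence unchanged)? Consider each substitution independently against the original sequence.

Codon 1 (GAA, Glu): 1 synonymous substitution.
Codon 2 (UAC, Tyr): 1 synonymous substitution.
Total: 1 + 1 = 2.

2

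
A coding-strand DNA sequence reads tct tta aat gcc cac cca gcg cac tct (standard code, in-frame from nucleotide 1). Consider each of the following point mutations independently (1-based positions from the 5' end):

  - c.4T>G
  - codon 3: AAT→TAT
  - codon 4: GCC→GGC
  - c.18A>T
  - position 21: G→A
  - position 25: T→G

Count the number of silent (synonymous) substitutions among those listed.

Codon 2: TTA (Leu) → GTA (Val) — missense.
Codon 3: AAT (Asn) → TAT (Tyr) — missense.
Codon 4: GCC (Ala) → GGC (Gly) — missense.
Codon 6: CCA (Pro) → CCT (Pro) — synonymous.
Codon 7: GCG (Ala) → GCA (Ala) — synonymous.
Codon 9: TCT (Ser) → GCT (Ala) — missense.
Synonymous: 2 of 6.

2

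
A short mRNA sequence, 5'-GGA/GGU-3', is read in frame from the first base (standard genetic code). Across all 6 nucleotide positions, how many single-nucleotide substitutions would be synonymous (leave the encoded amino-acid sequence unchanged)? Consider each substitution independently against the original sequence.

6

Codon 1 (GGA, Gly): 3 synonymous substitutions.
Codon 2 (GGU, Gly): 3 synonymous substitutions.
Total: 3 + 3 = 6.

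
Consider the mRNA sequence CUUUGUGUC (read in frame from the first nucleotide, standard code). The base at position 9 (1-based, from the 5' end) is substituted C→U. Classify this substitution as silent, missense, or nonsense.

silent

Position 9 falls in codon 3: GUC → Val.
After the substitution the codon is GUU → Val.
Both encode Val, so the change is synonymous.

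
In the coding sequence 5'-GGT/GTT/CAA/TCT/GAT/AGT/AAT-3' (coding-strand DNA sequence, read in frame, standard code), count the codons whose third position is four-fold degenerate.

Codon 1 GGT (Gly): third position 4-fold.
Codon 2 GTT (Val): third position 4-fold.
Codon 3 CAA (Gln): third position 2-fold.
Codon 4 TCT (Ser): third position 4-fold.
Codon 5 GAT (Asp): third position 2-fold.
Codon 6 AGT (Ser): third position 2-fold.
Codon 7 AAT (Asn): third position 2-fold.
Four-fold degenerate third positions: 3.

3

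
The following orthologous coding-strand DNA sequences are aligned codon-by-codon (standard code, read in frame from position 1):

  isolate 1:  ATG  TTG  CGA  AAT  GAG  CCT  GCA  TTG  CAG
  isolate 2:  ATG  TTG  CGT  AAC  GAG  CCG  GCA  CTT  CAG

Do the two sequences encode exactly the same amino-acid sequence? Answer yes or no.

Codon 1: ATG Met / ATG Met — identical.
Codon 2: TTG Leu / TTG Leu — identical.
Codon 3: CGA Arg / CGT Arg — synonymous.
Codon 4: AAT Asn / AAC Asn — synonymous.
Codon 5: GAG Glu / GAG Glu — identical.
Codon 6: CCT Pro / CCG Pro — synonymous.
Codon 7: GCA Ala / GCA Ala — identical.
Codon 8: TTG Leu / CTT Leu — synonymous.
Codon 9: CAG Gln / CAG Gln — identical.
Nonsynonymous differences: 0 → same protein.

yes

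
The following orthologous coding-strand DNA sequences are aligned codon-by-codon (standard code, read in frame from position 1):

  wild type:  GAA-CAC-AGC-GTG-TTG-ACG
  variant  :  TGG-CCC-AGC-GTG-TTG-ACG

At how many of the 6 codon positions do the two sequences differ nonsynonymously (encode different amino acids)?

Codon 1: GAA Glu / TGG Trp — nonsynonymous.
Codon 2: CAC His / CCC Pro — nonsynonymous.
Codon 3: AGC Ser / AGC Ser — identical.
Codon 4: GTG Val / GTG Val — identical.
Codon 5: TTG Leu / TTG Leu — identical.
Codon 6: ACG Thr / ACG Thr — identical.
Nonsynonymous differences: 2.

2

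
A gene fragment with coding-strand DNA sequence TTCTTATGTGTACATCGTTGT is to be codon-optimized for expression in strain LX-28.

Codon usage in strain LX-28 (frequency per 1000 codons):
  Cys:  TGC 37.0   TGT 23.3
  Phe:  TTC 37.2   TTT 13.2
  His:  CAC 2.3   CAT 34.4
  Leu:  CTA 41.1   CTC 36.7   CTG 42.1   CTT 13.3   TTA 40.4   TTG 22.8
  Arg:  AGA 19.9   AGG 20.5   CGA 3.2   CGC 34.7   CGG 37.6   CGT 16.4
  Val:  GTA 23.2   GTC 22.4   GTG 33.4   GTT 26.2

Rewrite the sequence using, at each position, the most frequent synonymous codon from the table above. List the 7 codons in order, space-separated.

Codon 1 (Phe): best is TTC at 37.2.
Codon 2 (Leu): best is CTG at 42.1.
Codon 3 (Cys): best is TGC at 37.0.
Codon 4 (Val): best is GTG at 33.4.
Codon 5 (His): best is CAT at 34.4.
Codon 6 (Arg): best is CGG at 37.6.
Codon 7 (Cys): best is TGC at 37.0.

TTC CTG TGC GTG CAT CGG TGC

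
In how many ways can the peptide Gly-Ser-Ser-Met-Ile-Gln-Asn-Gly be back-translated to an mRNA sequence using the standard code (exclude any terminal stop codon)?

Gly: 4 codons.
Ser: 6 codons.
Ser: 6 codons.
Met: 1 codon.
Ile: 3 codons.
Gln: 2 codons.
Asn: 2 codons.
Gly: 4 codons.
4 × 6 × 6 × 1 × 3 × 2 × 2 × 4 = 6912.

6912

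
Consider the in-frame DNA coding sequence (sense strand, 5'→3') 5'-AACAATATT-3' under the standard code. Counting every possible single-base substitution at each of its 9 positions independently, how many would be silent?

4

Codon 1 (AAC, Asn): 1 synonymous substitution.
Codon 2 (AAT, Asn): 1 synonymous substitution.
Codon 3 (ATT, Ile): 2 synonymous substitutions.
Total: 1 + 1 + 2 = 4.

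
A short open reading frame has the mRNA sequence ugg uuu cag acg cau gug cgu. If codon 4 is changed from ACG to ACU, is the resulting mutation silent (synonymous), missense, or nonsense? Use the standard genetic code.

Position 12 falls in codon 4: ACG → Thr.
After the substitution the codon is ACU → Thr.
Both encode Thr, so the change is synonymous.

silent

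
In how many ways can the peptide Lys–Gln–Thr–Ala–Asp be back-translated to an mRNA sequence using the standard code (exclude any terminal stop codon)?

Lys: 2 codons.
Gln: 2 codons.
Thr: 4 codons.
Ala: 4 codons.
Asp: 2 codons.
2 × 2 × 4 × 4 × 2 = 128.

128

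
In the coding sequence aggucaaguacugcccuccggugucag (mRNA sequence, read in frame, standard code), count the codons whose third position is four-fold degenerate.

5

Codon 1 AGG (Arg): third position 2-fold.
Codon 2 UCA (Ser): third position 4-fold.
Codon 3 AGU (Ser): third position 2-fold.
Codon 4 ACU (Thr): third position 4-fold.
Codon 5 GCC (Ala): third position 4-fold.
Codon 6 CUC (Leu): third position 4-fold.
Codon 7 CGG (Arg): third position 4-fold.
Codon 8 UGU (Cys): third position 2-fold.
Codon 9 CAG (Gln): third position 2-fold.
Four-fold degenerate third positions: 5.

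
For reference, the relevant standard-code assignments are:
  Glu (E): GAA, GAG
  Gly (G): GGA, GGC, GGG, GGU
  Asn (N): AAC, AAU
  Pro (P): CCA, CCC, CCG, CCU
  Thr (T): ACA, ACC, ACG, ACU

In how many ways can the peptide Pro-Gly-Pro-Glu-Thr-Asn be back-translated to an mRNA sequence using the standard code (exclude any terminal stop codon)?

Pro: 4 codons.
Gly: 4 codons.
Pro: 4 codons.
Glu: 2 codons.
Thr: 4 codons.
Asn: 2 codons.
4 × 4 × 4 × 2 × 4 × 2 = 1024.

1024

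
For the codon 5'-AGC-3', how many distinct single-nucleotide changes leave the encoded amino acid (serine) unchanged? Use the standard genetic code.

Position 1: none → 0 synonymous.
Position 2: none → 0 synonymous.
Position 3: AGU → 1 synonymous.
Total: 0 + 0 + 1 = 1.

1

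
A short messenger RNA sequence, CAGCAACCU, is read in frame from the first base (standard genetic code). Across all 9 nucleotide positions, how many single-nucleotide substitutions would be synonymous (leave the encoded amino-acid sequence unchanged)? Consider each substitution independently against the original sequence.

Codon 1 (CAG, Gln): 1 synonymous substitution.
Codon 2 (CAA, Gln): 1 synonymous substitution.
Codon 3 (CCU, Pro): 3 synonymous substitutions.
Total: 1 + 1 + 3 = 5.

5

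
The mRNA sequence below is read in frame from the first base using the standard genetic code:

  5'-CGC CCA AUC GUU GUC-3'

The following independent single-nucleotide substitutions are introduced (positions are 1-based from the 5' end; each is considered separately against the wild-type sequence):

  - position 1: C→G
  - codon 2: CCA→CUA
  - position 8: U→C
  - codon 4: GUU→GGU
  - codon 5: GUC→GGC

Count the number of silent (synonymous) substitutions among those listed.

0

Codon 1: CGC (Arg) → GGC (Gly) — missense.
Codon 2: CCA (Pro) → CUA (Leu) — missense.
Codon 3: AUC (Ile) → ACC (Thr) — missense.
Codon 4: GUU (Val) → GGU (Gly) — missense.
Codon 5: GUC (Val) → GGC (Gly) — missense.
Synonymous: 0 of 5.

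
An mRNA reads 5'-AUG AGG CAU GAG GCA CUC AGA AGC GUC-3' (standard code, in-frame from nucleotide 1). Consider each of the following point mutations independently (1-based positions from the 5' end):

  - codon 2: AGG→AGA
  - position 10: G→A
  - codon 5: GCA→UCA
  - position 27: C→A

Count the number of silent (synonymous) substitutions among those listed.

Codon 2: AGG (Arg) → AGA (Arg) — synonymous.
Codon 4: GAG (Glu) → AAG (Lys) — missense.
Codon 5: GCA (Ala) → UCA (Ser) — missense.
Codon 9: GUC (Val) → GUA (Val) — synonymous.
Synonymous: 2 of 4.

2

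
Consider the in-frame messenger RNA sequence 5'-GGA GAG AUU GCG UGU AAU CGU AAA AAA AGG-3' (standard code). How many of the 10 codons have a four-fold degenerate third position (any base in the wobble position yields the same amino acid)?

3

Codon 1 GGA (Gly): third position 4-fold.
Codon 2 GAG (Glu): third position 2-fold.
Codon 3 AUU (Ile): third position 3-fold.
Codon 4 GCG (Ala): third position 4-fold.
Codon 5 UGU (Cys): third position 2-fold.
Codon 6 AAU (Asn): third position 2-fold.
Codon 7 CGU (Arg): third position 4-fold.
Codon 8 AAA (Lys): third position 2-fold.
Codon 9 AAA (Lys): third position 2-fold.
Codon 10 AGG (Arg): third position 2-fold.
Four-fold degenerate third positions: 3.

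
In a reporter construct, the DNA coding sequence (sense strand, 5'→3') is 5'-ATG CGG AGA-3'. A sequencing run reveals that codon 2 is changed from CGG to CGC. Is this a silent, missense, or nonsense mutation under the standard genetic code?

silent

Position 6 falls in codon 2: CGG → Arg.
After the substitution the codon is CGC → Arg.
Both encode Arg, so the change is synonymous.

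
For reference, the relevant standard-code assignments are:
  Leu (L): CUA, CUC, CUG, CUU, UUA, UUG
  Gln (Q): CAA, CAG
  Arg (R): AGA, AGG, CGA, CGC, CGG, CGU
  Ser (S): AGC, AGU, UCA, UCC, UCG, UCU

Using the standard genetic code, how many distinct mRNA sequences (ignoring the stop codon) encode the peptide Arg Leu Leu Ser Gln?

2592

Arg: 6 codons.
Leu: 6 codons.
Leu: 6 codons.
Ser: 6 codons.
Gln: 2 codons.
6 × 6 × 6 × 6 × 2 = 2592.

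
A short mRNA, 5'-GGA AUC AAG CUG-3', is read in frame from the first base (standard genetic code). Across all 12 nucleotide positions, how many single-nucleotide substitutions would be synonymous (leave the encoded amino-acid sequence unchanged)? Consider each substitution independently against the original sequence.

10

Codon 1 (GGA, Gly): 3 synonymous substitutions.
Codon 2 (AUC, Ile): 2 synonymous substitutions.
Codon 3 (AAG, Lys): 1 synonymous substitution.
Codon 4 (CUG, Leu): 4 synonymous substitutions.
Total: 3 + 2 + 1 + 4 = 10.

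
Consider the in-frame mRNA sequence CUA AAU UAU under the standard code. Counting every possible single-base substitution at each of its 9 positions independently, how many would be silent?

Codon 1 (CUA, Leu): 4 synonymous substitutions.
Codon 2 (AAU, Asn): 1 synonymous substitution.
Codon 3 (UAU, Tyr): 1 synonymous substitution.
Total: 4 + 1 + 1 = 6.

6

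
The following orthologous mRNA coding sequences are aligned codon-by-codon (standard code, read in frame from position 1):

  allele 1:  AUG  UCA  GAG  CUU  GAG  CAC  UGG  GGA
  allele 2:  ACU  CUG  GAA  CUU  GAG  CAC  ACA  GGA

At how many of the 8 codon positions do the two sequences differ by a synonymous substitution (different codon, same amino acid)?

Codon 1: AUG Met / ACU Thr — nonsynonymous.
Codon 2: UCA Ser / CUG Leu — nonsynonymous.
Codon 3: GAG Glu / GAA Glu — synonymous.
Codon 4: CUU Leu / CUU Leu — identical.
Codon 5: GAG Glu / GAG Glu — identical.
Codon 6: CAC His / CAC His — identical.
Codon 7: UGG Trp / ACA Thr — nonsynonymous.
Codon 8: GGA Gly / GGA Gly — identical.
Synonymous differences: 1.

1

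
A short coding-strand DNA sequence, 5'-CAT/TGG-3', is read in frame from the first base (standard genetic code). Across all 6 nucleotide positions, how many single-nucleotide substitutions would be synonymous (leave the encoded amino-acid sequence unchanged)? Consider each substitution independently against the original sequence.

1

Codon 1 (CAT, His): 1 synonymous substitution.
Codon 2 (TGG, Trp): 0 synonymous substitutions.
Total: 1 + 0 = 1.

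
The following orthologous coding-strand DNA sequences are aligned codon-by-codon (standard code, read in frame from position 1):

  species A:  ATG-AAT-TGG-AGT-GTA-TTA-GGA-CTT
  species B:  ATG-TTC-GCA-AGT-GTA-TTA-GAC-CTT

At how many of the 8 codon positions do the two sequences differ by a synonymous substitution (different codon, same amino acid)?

0

Codon 1: ATG Met / ATG Met — identical.
Codon 2: AAT Asn / TTC Phe — nonsynonymous.
Codon 3: TGG Trp / GCA Ala — nonsynonymous.
Codon 4: AGT Ser / AGT Ser — identical.
Codon 5: GTA Val / GTA Val — identical.
Codon 6: TTA Leu / TTA Leu — identical.
Codon 7: GGA Gly / GAC Asp — nonsynonymous.
Codon 8: CTT Leu / CTT Leu — identical.
Synonymous differences: 0.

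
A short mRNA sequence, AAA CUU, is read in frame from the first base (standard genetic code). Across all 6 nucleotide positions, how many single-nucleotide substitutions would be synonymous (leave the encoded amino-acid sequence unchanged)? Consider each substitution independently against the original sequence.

Codon 1 (AAA, Lys): 1 synonymous substitution.
Codon 2 (CUU, Leu): 3 synonymous substitutions.
Total: 1 + 3 = 4.

4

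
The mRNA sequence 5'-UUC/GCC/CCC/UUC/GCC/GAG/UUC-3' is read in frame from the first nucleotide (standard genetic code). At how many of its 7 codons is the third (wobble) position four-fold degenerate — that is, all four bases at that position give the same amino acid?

Codon 1 UUC (Phe): third position 2-fold.
Codon 2 GCC (Ala): third position 4-fold.
Codon 3 CCC (Pro): third position 4-fold.
Codon 4 UUC (Phe): third position 2-fold.
Codon 5 GCC (Ala): third position 4-fold.
Codon 6 GAG (Glu): third position 2-fold.
Codon 7 UUC (Phe): third position 2-fold.
Four-fold degenerate third positions: 3.

3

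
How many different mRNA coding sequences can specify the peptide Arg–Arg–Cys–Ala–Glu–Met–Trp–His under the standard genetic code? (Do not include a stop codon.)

Arg: 6 codons.
Arg: 6 codons.
Cys: 2 codons.
Ala: 4 codons.
Glu: 2 codons.
Met: 1 codon.
Trp: 1 codon.
His: 2 codons.
6 × 6 × 2 × 4 × 2 × 1 × 1 × 2 = 1152.

1152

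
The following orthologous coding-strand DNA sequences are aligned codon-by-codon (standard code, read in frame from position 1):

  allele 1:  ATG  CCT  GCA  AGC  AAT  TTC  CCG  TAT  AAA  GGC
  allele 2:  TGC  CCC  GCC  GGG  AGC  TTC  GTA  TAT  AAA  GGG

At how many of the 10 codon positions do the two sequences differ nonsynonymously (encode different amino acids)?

4

Codon 1: ATG Met / TGC Cys — nonsynonymous.
Codon 2: CCT Pro / CCC Pro — synonymous.
Codon 3: GCA Ala / GCC Ala — synonymous.
Codon 4: AGC Ser / GGG Gly — nonsynonymous.
Codon 5: AAT Asn / AGC Ser — nonsynonymous.
Codon 6: TTC Phe / TTC Phe — identical.
Codon 7: CCG Pro / GTA Val — nonsynonymous.
Codon 8: TAT Tyr / TAT Tyr — identical.
Codon 9: AAA Lys / AAA Lys — identical.
Codon 10: GGC Gly / GGG Gly — synonymous.
Nonsynonymous differences: 4.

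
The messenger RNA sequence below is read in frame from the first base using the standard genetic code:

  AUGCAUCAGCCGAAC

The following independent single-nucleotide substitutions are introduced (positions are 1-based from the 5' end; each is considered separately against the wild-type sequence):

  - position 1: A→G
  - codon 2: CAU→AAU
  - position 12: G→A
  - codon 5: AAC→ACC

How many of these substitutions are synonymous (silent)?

Codon 1: AUG (Met) → GUG (Val) — missense.
Codon 2: CAU (His) → AAU (Asn) — missense.
Codon 4: CCG (Pro) → CCA (Pro) — synonymous.
Codon 5: AAC (Asn) → ACC (Thr) — missense.
Synonymous: 1 of 4.

1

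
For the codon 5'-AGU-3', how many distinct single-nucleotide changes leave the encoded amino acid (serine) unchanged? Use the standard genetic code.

1

Position 1: none → 0 synonymous.
Position 2: none → 0 synonymous.
Position 3: AGC → 1 synonymous.
Total: 0 + 0 + 1 = 1.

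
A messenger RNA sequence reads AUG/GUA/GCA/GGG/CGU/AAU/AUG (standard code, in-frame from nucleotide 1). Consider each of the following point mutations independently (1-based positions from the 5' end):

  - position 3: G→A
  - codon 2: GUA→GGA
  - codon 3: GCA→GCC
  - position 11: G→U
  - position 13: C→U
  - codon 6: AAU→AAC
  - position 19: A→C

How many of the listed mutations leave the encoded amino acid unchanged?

Codon 1: AUG (Met) → AUA (Ile) — missense.
Codon 2: GUA (Val) → GGA (Gly) — missense.
Codon 3: GCA (Ala) → GCC (Ala) — synonymous.
Codon 4: GGG (Gly) → GUG (Val) — missense.
Codon 5: CGU (Arg) → UGU (Cys) — missense.
Codon 6: AAU (Asn) → AAC (Asn) — synonymous.
Codon 7: AUG (Met) → CUG (Leu) — missense.
Synonymous: 2 of 7.

2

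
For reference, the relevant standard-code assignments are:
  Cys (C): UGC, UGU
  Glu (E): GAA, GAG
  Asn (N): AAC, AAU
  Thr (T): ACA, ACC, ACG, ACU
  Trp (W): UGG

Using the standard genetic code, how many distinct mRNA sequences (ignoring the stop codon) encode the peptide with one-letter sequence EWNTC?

32

Glu: 2 codons.
Trp: 1 codon.
Asn: 2 codons.
Thr: 4 codons.
Cys: 2 codons.
2 × 1 × 2 × 4 × 2 = 32.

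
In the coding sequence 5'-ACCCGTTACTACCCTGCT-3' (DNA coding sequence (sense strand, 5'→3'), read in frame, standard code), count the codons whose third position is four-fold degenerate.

4

Codon 1 ACC (Thr): third position 4-fold.
Codon 2 CGT (Arg): third position 4-fold.
Codon 3 TAC (Tyr): third position 2-fold.
Codon 4 TAC (Tyr): third position 2-fold.
Codon 5 CCT (Pro): third position 4-fold.
Codon 6 GCT (Ala): third position 4-fold.
Four-fold degenerate third positions: 4.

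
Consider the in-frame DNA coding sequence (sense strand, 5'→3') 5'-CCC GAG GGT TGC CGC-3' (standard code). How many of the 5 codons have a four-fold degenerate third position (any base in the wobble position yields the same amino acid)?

3

Codon 1 CCC (Pro): third position 4-fold.
Codon 2 GAG (Glu): third position 2-fold.
Codon 3 GGT (Gly): third position 4-fold.
Codon 4 TGC (Cys): third position 2-fold.
Codon 5 CGC (Arg): third position 4-fold.
Four-fold degenerate third positions: 3.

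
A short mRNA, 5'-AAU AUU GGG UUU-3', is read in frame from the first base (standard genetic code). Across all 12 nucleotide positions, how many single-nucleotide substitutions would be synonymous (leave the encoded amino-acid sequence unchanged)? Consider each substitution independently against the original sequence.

7

Codon 1 (AAU, Asn): 1 synonymous substitution.
Codon 2 (AUU, Ile): 2 synonymous substitutions.
Codon 3 (GGG, Gly): 3 synonymous substitutions.
Codon 4 (UUU, Phe): 1 synonymous substitution.
Total: 1 + 2 + 3 + 1 = 7.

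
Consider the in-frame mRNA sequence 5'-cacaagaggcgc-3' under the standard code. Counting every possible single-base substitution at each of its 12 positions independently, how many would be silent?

7

Codon 1 (CAC, His): 1 synonymous substitution.
Codon 2 (AAG, Lys): 1 synonymous substitution.
Codon 3 (AGG, Arg): 2 synonymous substitutions.
Codon 4 (CGC, Arg): 3 synonymous substitutions.
Total: 1 + 1 + 2 + 3 = 7.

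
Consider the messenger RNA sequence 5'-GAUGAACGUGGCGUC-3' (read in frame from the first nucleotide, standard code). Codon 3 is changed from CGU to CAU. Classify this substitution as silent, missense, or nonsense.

missense

Position 8 falls in codon 3: CGU → Arg.
After the substitution the codon is CAU → His.
Arg ≠ His, so this is a missense mutation.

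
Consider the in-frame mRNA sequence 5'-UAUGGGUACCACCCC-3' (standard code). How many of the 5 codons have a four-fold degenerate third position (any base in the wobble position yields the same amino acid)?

Codon 1 UAU (Tyr): third position 2-fold.
Codon 2 GGG (Gly): third position 4-fold.
Codon 3 UAC (Tyr): third position 2-fold.
Codon 4 CAC (His): third position 2-fold.
Codon 5 CCC (Pro): third position 4-fold.
Four-fold degenerate third positions: 2.

2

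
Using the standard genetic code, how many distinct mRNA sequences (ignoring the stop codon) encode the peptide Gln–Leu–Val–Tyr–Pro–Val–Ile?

4608

Gln: 2 codons.
Leu: 6 codons.
Val: 4 codons.
Tyr: 2 codons.
Pro: 4 codons.
Val: 4 codons.
Ile: 3 codons.
2 × 6 × 4 × 2 × 4 × 4 × 3 = 4608.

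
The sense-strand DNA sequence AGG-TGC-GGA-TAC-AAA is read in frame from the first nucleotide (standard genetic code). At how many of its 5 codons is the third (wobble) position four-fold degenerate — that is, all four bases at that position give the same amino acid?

1

Codon 1 AGG (Arg): third position 2-fold.
Codon 2 TGC (Cys): third position 2-fold.
Codon 3 GGA (Gly): third position 4-fold.
Codon 4 TAC (Tyr): third position 2-fold.
Codon 5 AAA (Lys): third position 2-fold.
Four-fold degenerate third positions: 1.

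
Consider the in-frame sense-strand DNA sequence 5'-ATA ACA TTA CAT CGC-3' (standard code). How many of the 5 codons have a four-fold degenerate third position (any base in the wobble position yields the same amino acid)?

2

Codon 1 ATA (Ile): third position 3-fold.
Codon 2 ACA (Thr): third position 4-fold.
Codon 3 TTA (Leu): third position 2-fold.
Codon 4 CAT (His): third position 2-fold.
Codon 5 CGC (Arg): third position 4-fold.
Four-fold degenerate third positions: 2.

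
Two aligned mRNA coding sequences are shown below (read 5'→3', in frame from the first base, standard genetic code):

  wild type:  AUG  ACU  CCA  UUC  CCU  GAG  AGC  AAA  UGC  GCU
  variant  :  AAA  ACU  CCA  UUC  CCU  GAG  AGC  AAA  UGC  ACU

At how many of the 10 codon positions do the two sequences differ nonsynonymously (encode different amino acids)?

2

Codon 1: AUG Met / AAA Lys — nonsynonymous.
Codon 2: ACU Thr / ACU Thr — identical.
Codon 3: CCA Pro / CCA Pro — identical.
Codon 4: UUC Phe / UUC Phe — identical.
Codon 5: CCU Pro / CCU Pro — identical.
Codon 6: GAG Glu / GAG Glu — identical.
Codon 7: AGC Ser / AGC Ser — identical.
Codon 8: AAA Lys / AAA Lys — identical.
Codon 9: UGC Cys / UGC Cys — identical.
Codon 10: GCU Ala / ACU Thr — nonsynonymous.
Nonsynonymous differences: 2.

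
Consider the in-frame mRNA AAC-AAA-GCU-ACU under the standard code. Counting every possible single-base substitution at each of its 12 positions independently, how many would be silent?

Codon 1 (AAC, Asn): 1 synonymous substitution.
Codon 2 (AAA, Lys): 1 synonymous substitution.
Codon 3 (GCU, Ala): 3 synonymous substitutions.
Codon 4 (ACU, Thr): 3 synonymous substitutions.
Total: 1 + 1 + 3 + 3 = 8.

8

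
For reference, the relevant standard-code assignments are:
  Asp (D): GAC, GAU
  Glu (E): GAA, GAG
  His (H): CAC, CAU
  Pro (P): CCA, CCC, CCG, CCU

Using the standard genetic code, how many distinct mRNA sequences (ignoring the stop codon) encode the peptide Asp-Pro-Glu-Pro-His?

Asp: 2 codons.
Pro: 4 codons.
Glu: 2 codons.
Pro: 4 codons.
His: 2 codons.
2 × 4 × 2 × 4 × 2 = 128.

128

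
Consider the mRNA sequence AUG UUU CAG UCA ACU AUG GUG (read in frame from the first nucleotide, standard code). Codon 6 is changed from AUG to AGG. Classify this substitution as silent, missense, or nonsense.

missense

Position 17 falls in codon 6: AUG → Met.
After the substitution the codon is AGG → Arg.
Met ≠ Arg, so this is a missense mutation.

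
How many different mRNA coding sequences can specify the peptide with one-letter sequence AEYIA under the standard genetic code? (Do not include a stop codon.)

192

Ala: 4 codons.
Glu: 2 codons.
Tyr: 2 codons.
Ile: 3 codons.
Ala: 4 codons.
4 × 2 × 2 × 3 × 4 = 192.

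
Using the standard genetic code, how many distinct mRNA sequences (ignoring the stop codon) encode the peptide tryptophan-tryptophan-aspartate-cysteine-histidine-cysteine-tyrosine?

32

Trp: 1 codon.
Trp: 1 codon.
Asp: 2 codons.
Cys: 2 codons.
His: 2 codons.
Cys: 2 codons.
Tyr: 2 codons.
1 × 1 × 2 × 2 × 2 × 2 × 2 = 32.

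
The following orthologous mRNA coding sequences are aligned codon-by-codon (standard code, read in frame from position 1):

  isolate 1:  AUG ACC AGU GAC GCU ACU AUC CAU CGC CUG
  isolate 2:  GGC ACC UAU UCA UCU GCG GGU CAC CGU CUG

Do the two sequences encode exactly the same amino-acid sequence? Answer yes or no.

no

Codon 1: AUG Met / GGC Gly — nonsynonymous.
Codon 2: ACC Thr / ACC Thr — identical.
Codon 3: AGU Ser / UAU Tyr — nonsynonymous.
Codon 4: GAC Asp / UCA Ser — nonsynonymous.
Codon 5: GCU Ala / UCU Ser — nonsynonymous.
Codon 6: ACU Thr / GCG Ala — nonsynonymous.
Codon 7: AUC Ile / GGU Gly — nonsynonymous.
Codon 8: CAU His / CAC His — synonymous.
Codon 9: CGC Arg / CGU Arg — synonymous.
Codon 10: CUG Leu / CUG Leu — identical.
Nonsynonymous differences: 6 → different protein.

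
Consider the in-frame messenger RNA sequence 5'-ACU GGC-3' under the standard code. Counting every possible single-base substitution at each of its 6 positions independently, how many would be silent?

6

Codon 1 (ACU, Thr): 3 synonymous substitutions.
Codon 2 (GGC, Gly): 3 synonymous substitutions.
Total: 3 + 3 = 6.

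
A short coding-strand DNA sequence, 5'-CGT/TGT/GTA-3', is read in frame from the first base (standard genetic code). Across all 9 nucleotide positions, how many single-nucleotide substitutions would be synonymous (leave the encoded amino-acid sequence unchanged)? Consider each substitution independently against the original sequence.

7

Codon 1 (CGT, Arg): 3 synonymous substitutions.
Codon 2 (TGT, Cys): 1 synonymous substitution.
Codon 3 (GTA, Val): 3 synonymous substitutions.
Total: 3 + 1 + 3 = 7.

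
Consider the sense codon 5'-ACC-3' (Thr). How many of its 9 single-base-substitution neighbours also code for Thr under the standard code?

3

Position 1: none → 0 synonymous.
Position 2: none → 0 synonymous.
Position 3: ACU, ACA, ACG → 3 synonymous.
Total: 0 + 0 + 3 = 3.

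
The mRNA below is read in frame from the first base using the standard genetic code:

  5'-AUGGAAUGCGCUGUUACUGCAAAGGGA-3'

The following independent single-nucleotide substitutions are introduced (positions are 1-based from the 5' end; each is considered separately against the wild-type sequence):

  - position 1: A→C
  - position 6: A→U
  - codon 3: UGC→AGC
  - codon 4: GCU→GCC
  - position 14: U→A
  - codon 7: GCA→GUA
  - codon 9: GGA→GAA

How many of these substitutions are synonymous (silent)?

Codon 1: AUG (Met) → CUG (Leu) — missense.
Codon 2: GAA (Glu) → GAU (Asp) — missense.
Codon 3: UGC (Cys) → AGC (Ser) — missense.
Codon 4: GCU (Ala) → GCC (Ala) — synonymous.
Codon 5: GUU (Val) → GAU (Asp) — missense.
Codon 7: GCA (Ala) → GUA (Val) — missense.
Codon 9: GGA (Gly) → GAA (Glu) — missense.
Synonymous: 1 of 7.

1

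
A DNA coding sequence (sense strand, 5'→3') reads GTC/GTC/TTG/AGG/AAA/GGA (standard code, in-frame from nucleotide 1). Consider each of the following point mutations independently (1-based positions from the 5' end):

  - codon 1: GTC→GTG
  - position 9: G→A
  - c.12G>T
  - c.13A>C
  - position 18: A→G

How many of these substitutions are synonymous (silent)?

Codon 1: GTC (Val) → GTG (Val) — synonymous.
Codon 3: TTG (Leu) → TTA (Leu) — synonymous.
Codon 4: AGG (Arg) → AGT (Ser) — missense.
Codon 5: AAA (Lys) → CAA (Gln) — missense.
Codon 6: GGA (Gly) → GGG (Gly) — synonymous.
Synonymous: 3 of 5.

3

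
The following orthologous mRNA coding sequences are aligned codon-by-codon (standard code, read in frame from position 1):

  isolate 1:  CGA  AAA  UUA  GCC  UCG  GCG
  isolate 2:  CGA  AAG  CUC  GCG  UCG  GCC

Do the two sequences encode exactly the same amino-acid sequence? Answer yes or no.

yes

Codon 1: CGA Arg / CGA Arg — identical.
Codon 2: AAA Lys / AAG Lys — synonymous.
Codon 3: UUA Leu / CUC Leu — synonymous.
Codon 4: GCC Ala / GCG Ala — synonymous.
Codon 5: UCG Ser / UCG Ser — identical.
Codon 6: GCG Ala / GCC Ala — synonymous.
Nonsynonymous differences: 0 → same protein.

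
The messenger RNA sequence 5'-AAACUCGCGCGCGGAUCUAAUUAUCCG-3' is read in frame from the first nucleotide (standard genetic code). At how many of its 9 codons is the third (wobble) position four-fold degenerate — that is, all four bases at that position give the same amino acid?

Codon 1 AAA (Lys): third position 2-fold.
Codon 2 CUC (Leu): third position 4-fold.
Codon 3 GCG (Ala): third position 4-fold.
Codon 4 CGC (Arg): third position 4-fold.
Codon 5 GGA (Gly): third position 4-fold.
Codon 6 UCU (Ser): third position 4-fold.
Codon 7 AAU (Asn): third position 2-fold.
Codon 8 UAU (Tyr): third position 2-fold.
Codon 9 CCG (Pro): third position 4-fold.
Four-fold degenerate third positions: 6.

6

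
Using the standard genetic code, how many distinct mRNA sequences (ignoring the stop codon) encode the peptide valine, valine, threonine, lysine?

128

Val: 4 codons.
Val: 4 codons.
Thr: 4 codons.
Lys: 2 codons.
4 × 4 × 4 × 2 = 128.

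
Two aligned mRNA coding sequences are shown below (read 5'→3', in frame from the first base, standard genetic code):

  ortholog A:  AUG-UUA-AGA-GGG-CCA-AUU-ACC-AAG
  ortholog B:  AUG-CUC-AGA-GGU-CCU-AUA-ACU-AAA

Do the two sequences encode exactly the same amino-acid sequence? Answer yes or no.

yes

Codon 1: AUG Met / AUG Met — identical.
Codon 2: UUA Leu / CUC Leu — synonymous.
Codon 3: AGA Arg / AGA Arg — identical.
Codon 4: GGG Gly / GGU Gly — synonymous.
Codon 5: CCA Pro / CCU Pro — synonymous.
Codon 6: AUU Ile / AUA Ile — synonymous.
Codon 7: ACC Thr / ACU Thr — synonymous.
Codon 8: AAG Lys / AAA Lys — synonymous.
Nonsynonymous differences: 0 → same protein.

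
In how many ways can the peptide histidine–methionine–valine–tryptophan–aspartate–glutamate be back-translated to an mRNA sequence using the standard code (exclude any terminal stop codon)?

32

His: 2 codons.
Met: 1 codon.
Val: 4 codons.
Trp: 1 codon.
Asp: 2 codons.
Glu: 2 codons.
2 × 1 × 4 × 1 × 2 × 2 = 32.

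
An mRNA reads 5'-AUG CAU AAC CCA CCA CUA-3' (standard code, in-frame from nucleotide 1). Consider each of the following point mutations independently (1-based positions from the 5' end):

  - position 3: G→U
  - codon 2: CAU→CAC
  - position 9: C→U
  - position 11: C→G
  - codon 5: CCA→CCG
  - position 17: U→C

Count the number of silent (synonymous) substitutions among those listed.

Codon 1: AUG (Met) → AUU (Ile) — missense.
Codon 2: CAU (His) → CAC (His) — synonymous.
Codon 3: AAC (Asn) → AAU (Asn) — synonymous.
Codon 4: CCA (Pro) → CGA (Arg) — missense.
Codon 5: CCA (Pro) → CCG (Pro) — synonymous.
Codon 6: CUA (Leu) → CCA (Pro) — missense.
Synonymous: 3 of 6.

3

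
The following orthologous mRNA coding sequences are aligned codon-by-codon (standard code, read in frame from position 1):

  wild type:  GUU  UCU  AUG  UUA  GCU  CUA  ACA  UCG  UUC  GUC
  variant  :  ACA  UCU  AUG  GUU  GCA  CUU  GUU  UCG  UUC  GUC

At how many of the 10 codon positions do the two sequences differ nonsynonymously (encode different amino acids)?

Codon 1: GUU Val / ACA Thr — nonsynonymous.
Codon 2: UCU Ser / UCU Ser — identical.
Codon 3: AUG Met / AUG Met — identical.
Codon 4: UUA Leu / GUU Val — nonsynonymous.
Codon 5: GCU Ala / GCA Ala — synonymous.
Codon 6: CUA Leu / CUU Leu — synonymous.
Codon 7: ACA Thr / GUU Val — nonsynonymous.
Codon 8: UCG Ser / UCG Ser — identical.
Codon 9: UUC Phe / UUC Phe — identical.
Codon 10: GUC Val / GUC Val — identical.
Nonsynonymous differences: 3.

3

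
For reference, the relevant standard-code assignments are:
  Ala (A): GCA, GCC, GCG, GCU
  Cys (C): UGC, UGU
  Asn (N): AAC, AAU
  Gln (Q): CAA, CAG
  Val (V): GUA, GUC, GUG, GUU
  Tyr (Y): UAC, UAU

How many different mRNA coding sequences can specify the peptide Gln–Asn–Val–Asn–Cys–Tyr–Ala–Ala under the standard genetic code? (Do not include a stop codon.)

2048

Gln: 2 codons.
Asn: 2 codons.
Val: 4 codons.
Asn: 2 codons.
Cys: 2 codons.
Tyr: 2 codons.
Ala: 4 codons.
Ala: 4 codons.
2 × 2 × 4 × 2 × 2 × 2 × 4 × 4 = 2048.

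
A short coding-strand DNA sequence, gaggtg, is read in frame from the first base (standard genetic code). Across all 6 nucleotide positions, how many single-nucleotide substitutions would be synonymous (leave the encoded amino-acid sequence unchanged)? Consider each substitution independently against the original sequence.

4

Codon 1 (GAG, Glu): 1 synonymous substitution.
Codon 2 (GTG, Val): 3 synonymous substitutions.
Total: 1 + 3 = 4.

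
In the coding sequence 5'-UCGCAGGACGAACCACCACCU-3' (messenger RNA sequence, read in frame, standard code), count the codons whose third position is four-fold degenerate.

Codon 1 UCG (Ser): third position 4-fold.
Codon 2 CAG (Gln): third position 2-fold.
Codon 3 GAC (Asp): third position 2-fold.
Codon 4 GAA (Glu): third position 2-fold.
Codon 5 CCA (Pro): third position 4-fold.
Codon 6 CCA (Pro): third position 4-fold.
Codon 7 CCU (Pro): third position 4-fold.
Four-fold degenerate third positions: 4.

4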